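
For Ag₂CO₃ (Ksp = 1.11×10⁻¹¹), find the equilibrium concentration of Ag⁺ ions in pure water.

Ag₂CO₃(s) ⇌ 2 Ag⁺(aq) + CO₃²⁻(aq)
Call the molar solubility s, so that [Ag⁺] = 2s and [CO₃²⁻] = s.
Ksp = [Ag⁺]^2[CO₃²⁻] = (2s)^2 · s = 4s^3 = 1.11×10⁻¹¹
s = 1.41×10⁻⁴ mol/L
[Ag⁺] = 2s = 2.81×10⁻⁴ mol/L

2.81×10⁻⁴ M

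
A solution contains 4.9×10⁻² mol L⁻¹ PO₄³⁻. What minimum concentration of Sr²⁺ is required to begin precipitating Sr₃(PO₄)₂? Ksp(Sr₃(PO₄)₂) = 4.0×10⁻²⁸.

Precipitation begins when Q = Ksp.
Sr₃(PO₄)₂(s) ⇌ 3 Sr²⁺(aq) + 2 PO₄³⁻(aq)
Ksp = [Sr²⁺]^3[PO₄³⁻]^2 = [Sr²⁺]^3(4.9×10⁻²)^2
[Sr²⁺]^3 = 4.0×10⁻²⁸ / (4.9×10⁻²)^2 = 1.7×10⁻²⁵
[Sr²⁺] = 5.5×10⁻⁹ mol L⁻¹

5.5×10⁻⁹ M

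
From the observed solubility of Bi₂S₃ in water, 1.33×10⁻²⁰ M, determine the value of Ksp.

Ksp = 4.49×10⁻⁹⁸

Bi₂S₃(s) ⇌ 2 Bi³⁺(aq) + 3 S²⁻(aq)
Call the molar solubility s, so that [Bi³⁺] = 2s and [S²⁻] = 3s.
Ksp = [Bi³⁺]^2[S²⁻]^3 = (2s)^2 · (3s)^3 = 108s^5
Ksp = 108 × (1.33×10⁻²⁰)^5 = 4.49×10⁻⁹⁸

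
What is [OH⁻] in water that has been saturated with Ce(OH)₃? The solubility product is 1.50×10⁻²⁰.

Ce(OH)₃(s) ⇌ Ce³⁺(aq) + 3 OH⁻(aq)
With molar solubility s: [Ce³⁺] = s, [OH⁻] = 3s.
Ksp = [Ce³⁺][OH⁻]^3 = s · (3s)^3 = 27s^4 = 1.50×10⁻²⁰
s = 4.85×10⁻⁶ mol/L
[OH⁻] = 3s = 1.46×10⁻⁵ mol/L

1.46×10⁻⁵ M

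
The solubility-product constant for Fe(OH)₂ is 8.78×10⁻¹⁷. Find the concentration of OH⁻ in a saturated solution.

5.60×10⁻⁶ M

Fe(OH)₂(s) ⇌ Fe²⁺(aq) + 2 OH⁻(aq)
For each mole of Fe(OH)₂ that dissolves per liter, [Fe²⁺] = s and [OH⁻] = 2s; let s denote this solubility.
Ksp = [Fe²⁺][OH⁻]^2 = s · (2s)^2 = 4s^3 = 8.78×10⁻¹⁷
s = 2.80×10⁻⁶ M
[OH⁻] = 2s = 5.60×10⁻⁶ M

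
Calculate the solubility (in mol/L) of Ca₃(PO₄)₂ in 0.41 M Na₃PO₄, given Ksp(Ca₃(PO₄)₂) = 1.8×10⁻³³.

7.3×10⁻¹² M

Ca₃(PO₄)₂(s) ⇌ 3 Ca²⁺(aq) + 2 PO₄³⁻(aq)
With PO₄³⁻ already at 0.41 M and s small, take [PO₄³⁻] ≈ 0.41 M and [Ca²⁺] = 3s.
Ksp = [Ca²⁺]^3[PO₄³⁻]^2 = (3s)^3(0.41)^2
(3s)^3 = 1.8×10⁻³³ / (0.41)^2 = 1.1×10⁻³²
s = 7.3×10⁻¹² M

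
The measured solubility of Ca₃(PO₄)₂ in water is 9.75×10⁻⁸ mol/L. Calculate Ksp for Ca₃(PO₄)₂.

Ca₃(PO₄)₂(s) ⇌ 3 Ca²⁺(aq) + 2 PO₄³⁻(aq)
With molar solubility s: [Ca²⁺] = 3s, [PO₄³⁻] = 2s.
Ksp = [Ca²⁺]^3[PO₄³⁻]^2 = (3s)^3 · (2s)^2 = 108s^5
Ksp = 108 × (9.75×10⁻⁸)^5 = 9.52×10⁻³⁴

Ksp = 9.52×10⁻³⁴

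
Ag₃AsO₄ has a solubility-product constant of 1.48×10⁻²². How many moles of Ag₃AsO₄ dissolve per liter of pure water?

Ag₃AsO₄(s) ⇌ 3 Ag⁺(aq) + AsO₄³⁻(aq)
With molar solubility s: [Ag⁺] = 3s, [AsO₄³⁻] = s.
Ksp = [Ag⁺]^3[AsO₄³⁻] = (3s)^3 · s = 27s^4
27s^4 = 1.48×10⁻²²  ⇒  s^4 = 5.48×10⁻²⁴
s = 1.53×10⁻⁶ M

1.53×10⁻⁶ M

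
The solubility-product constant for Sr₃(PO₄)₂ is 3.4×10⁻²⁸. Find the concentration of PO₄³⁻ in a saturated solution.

2.5×10⁻⁶ M

Sr₃(PO₄)₂(s) ⇌ 3 Sr²⁺(aq) + 2 PO₄³⁻(aq)
Call the molar solubility s, so that [Sr²⁺] = 3s and [PO₄³⁻] = 2s.
Ksp = [Sr²⁺]^3[PO₄³⁻]^2 = (3s)^3 · (2s)^2 = 108s^5 = 3.4×10⁻²⁸
s = 1.3×10⁻⁶ M
[PO₄³⁻] = 2s = 2.5×10⁻⁶ M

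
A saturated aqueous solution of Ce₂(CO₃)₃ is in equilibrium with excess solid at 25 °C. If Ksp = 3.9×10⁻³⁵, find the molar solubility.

5.1×10⁻⁸ M

Ce₂(CO₃)₃(s) ⇌ 2 Ce³⁺(aq) + 3 CO₃²⁻(aq)
With molar solubility s: [Ce³⁺] = 2s, [CO₃²⁻] = 3s.
Ksp = [Ce³⁺]^2[CO₃²⁻]^3 = (2s)^2 · (3s)^3 = 108s^5
108s^5 = 3.9×10⁻³⁵  ⇒  s^5 = 3.6×10⁻³⁷
s = (3.6×10⁻³⁷)^(1/5) = 5.1×10⁻⁸ M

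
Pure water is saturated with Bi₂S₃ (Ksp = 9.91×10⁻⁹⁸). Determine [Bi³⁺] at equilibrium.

Bi₂S₃(s) ⇌ 2 Bi³⁺(aq) + 3 S²⁻(aq)
Let s be the molar solubility. Then [Bi³⁺] = 2s and [S²⁻] = 3s.
Ksp = [Bi³⁺]^2[S²⁻]^3 = (2s)^2 · (3s)^3 = 108s^5 = 9.91×10⁻⁹⁸
s = 1.56×10⁻²⁰ M
[Bi³⁺] = 2s = 3.12×10⁻²⁰ M

3.12×10⁻²⁰ M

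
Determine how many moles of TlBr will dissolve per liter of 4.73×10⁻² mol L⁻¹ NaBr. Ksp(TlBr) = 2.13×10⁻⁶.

TlBr(s) ⇌ Tl⁺(aq) + Br⁻(aq)
Let s be the solubility of TlBr here. The common ion gives [Br⁻] ≈ 4.73×10⁻² mol L⁻¹, and [Tl⁺] = s.
Ksp = [Tl⁺][Br⁻] = s(4.73×10⁻²)
s = 2.13×10⁻⁶ / (4.73×10⁻²) = 4.50×10⁻⁵
s = 4.50×10⁻⁵ mol L⁻¹

4.50×10⁻⁵ M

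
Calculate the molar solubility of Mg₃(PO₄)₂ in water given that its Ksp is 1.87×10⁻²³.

1.12×10⁻⁵ M

Mg₃(PO₄)₂(s) ⇌ 3 Mg²⁺(aq) + 2 PO₄³⁻(aq)
Call the molar solubility s, so that [Mg²⁺] = 3s and [PO₄³⁻] = 2s.
Ksp = [Mg²⁺]^3[PO₄³⁻]^2 = (3s)^3 · (2s)^2 = 108s^5
108s^5 = 1.87×10⁻²³  ⇒  s^5 = 1.73×10⁻²⁵
s = 1.12×10⁻⁵ mol/L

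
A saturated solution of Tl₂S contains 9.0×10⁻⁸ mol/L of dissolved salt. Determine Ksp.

Ksp = 2.9×10⁻²¹

Tl₂S(s) ⇌ 2 Tl⁺(aq) + S²⁻(aq)
With molar solubility s: [Tl⁺] = 2s, [S²⁻] = s.
Ksp = [Tl⁺]^2[S²⁻] = (2s)^2 · s = 4s^3
Ksp = 4 × (9.0×10⁻⁸)^3 = 2.9×10⁻²¹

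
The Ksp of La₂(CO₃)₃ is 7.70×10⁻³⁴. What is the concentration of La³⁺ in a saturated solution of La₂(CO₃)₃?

1.87×10⁻⁷ M

La₂(CO₃)₃(s) ⇌ 2 La³⁺(aq) + 3 CO₃²⁻(aq)
Call the molar solubility s, so that [La³⁺] = 2s and [CO₃²⁻] = 3s.
Ksp = [La³⁺]^2[CO₃²⁻]^3 = (2s)^2 · (3s)^3 = 108s^5 = 7.70×10⁻³⁴
s = 9.35×10⁻⁸ mol L⁻¹
[La³⁺] = 2s = 1.87×10⁻⁷ mol L⁻¹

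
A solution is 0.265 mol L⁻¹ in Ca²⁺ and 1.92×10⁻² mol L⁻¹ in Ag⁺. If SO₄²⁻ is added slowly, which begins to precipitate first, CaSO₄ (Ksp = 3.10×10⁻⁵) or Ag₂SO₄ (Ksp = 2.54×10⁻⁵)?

CaSO₄

Precipitation begins when Q = Ksp.
For CaSO₄: [SO₄²⁻] = (Ksp/[Ca²⁺]) = 1.17×10⁻⁴ mol L⁻¹
For Ag₂SO₄: [SO₄²⁻] = (Ksp/[Ag⁺]^2) = 6.89×10⁻² mol L⁻¹
The smaller threshold [SO₄²⁻] is reached first, so CaSO₄ precipitates first.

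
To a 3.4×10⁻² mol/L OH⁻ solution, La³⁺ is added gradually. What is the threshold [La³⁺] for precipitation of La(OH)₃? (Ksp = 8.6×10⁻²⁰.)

2.2×10⁻¹⁵ M

A salt starts to precipitate once the ion product Q reaches its Ksp.
La(OH)₃(s) ⇌ La³⁺(aq) + 3 OH⁻(aq)
Ksp = [La³⁺][OH⁻]^3 = [La³⁺](3.4×10⁻²)^3
[La³⁺] = 8.6×10⁻²⁰ / (3.4×10⁻²)^3 = 2.2×10⁻¹⁵
[La³⁺] = 2.2×10⁻¹⁵ mol/L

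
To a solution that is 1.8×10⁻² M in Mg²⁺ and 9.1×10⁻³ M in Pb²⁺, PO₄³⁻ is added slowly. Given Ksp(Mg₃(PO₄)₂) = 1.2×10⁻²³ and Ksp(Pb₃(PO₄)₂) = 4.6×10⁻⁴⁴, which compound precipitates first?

A salt starts to precipitate once the ion product Q reaches its Ksp.
For Mg₃(PO₄)₂: [PO₄³⁻] = (Ksp/[Mg²⁺]^3)^(1/2) = 1.4×10⁻⁹ M
For Pb₃(PO₄)₂: [PO₄³⁻] = (Ksp/[Pb²⁺]^3)^(1/2) = 2.5×10⁻¹⁹ M
Pb₃(PO₄)₂ requires the lower [PO₄³⁻], so it precipitates first.

Pb₃(PO₄)₂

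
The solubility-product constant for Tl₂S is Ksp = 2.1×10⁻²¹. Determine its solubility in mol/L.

8.1×10⁻⁸ M

Tl₂S(s) ⇌ 2 Tl⁺(aq) + S²⁻(aq)
With molar solubility s: [Tl⁺] = 2s, [S²⁻] = s.
Ksp = [Tl⁺]^2[S²⁻] = (2s)^2 · s = 4s^3
4s^3 = 2.1×10⁻²¹  ⇒  s^3 = 5.3×10⁻²²
Taking the 3rd root, s = 8.1×10⁻⁸ mol/L.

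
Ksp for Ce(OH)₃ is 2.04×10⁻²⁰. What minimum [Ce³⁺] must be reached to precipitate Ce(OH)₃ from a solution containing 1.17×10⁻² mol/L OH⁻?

1.27×10⁻¹⁴ M

The threshold for precipitation is Q = Ksp.
Ce(OH)₃(s) ⇌ Ce³⁺(aq) + 3 OH⁻(aq)
Ksp = [Ce³⁺][OH⁻]^3 = [Ce³⁺](1.17×10⁻²)^3
[Ce³⁺] = 2.04×10⁻²⁰ / (1.17×10⁻²)^3 = 1.27×10⁻¹⁴
[Ce³⁺] = 1.27×10⁻¹⁴ mol/L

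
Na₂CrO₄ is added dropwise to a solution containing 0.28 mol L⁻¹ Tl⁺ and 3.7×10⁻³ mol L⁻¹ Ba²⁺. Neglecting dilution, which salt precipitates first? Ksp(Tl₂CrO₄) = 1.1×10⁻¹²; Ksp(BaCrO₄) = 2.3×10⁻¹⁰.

Tl₂CrO₄

Precipitation begins when Q = Ksp.
For Tl₂CrO₄: [CrO₄²⁻] = (Ksp/[Tl⁺]^2) = 1.4×10⁻¹¹ mol L⁻¹
For BaCrO₄: [CrO₄²⁻] = (Ksp/[Ba²⁺]) = 6.2×10⁻⁸ mol L⁻¹
Tl₂CrO₄ requires the lower [CrO₄²⁻], so it precipitates first.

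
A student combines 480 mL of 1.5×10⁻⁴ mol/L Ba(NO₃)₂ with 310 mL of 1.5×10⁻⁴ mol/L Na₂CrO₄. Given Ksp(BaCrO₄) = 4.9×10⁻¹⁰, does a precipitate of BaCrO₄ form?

After mixing, V = 480 mL + 310 mL = 790 mL.
[Ba²⁺] = (1.5×10⁻⁴)(480)/790 = 9.1×10⁻⁵ mol/L
[CrO₄²⁻] = (1.5×10⁻⁴)(310)/790 = 5.9×10⁻⁵ mol/L
Q = [Ba²⁺][CrO₄²⁻] = 5.4×10⁻⁹
Because Q > Ksp (5.4×10⁻⁹ vs 4.9×10⁻¹⁰), a precipitate of BaCrO₄ forms.

Yes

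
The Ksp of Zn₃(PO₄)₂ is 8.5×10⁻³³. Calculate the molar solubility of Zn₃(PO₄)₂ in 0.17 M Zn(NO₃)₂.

Zn₃(PO₄)₂(s) ⇌ 3 Zn²⁺(aq) + 2 PO₄³⁻(aq)
With Zn²⁺ already at 0.17 M and s small, take [Zn²⁺] ≈ 0.17 M and [PO₄³⁻] = 2s.
Ksp = [Zn²⁺]^3[PO₄³⁻]^2 = (0.17)^3(2s)^2
(2s)^2 = 8.5×10⁻³³ / (0.17)^3 = 1.7×10⁻³⁰
s = 6.6×10⁻¹⁶ M

6.6×10⁻¹⁶ M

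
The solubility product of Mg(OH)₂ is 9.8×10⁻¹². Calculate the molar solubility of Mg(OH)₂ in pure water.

Mg(OH)₂(s) ⇌ Mg²⁺(aq) + 2 OH⁻(aq)
If s mol/L of Mg(OH)₂ dissolves, [Mg²⁺] = s and [OH⁻] = 2s.
Ksp = [Mg²⁺][OH⁻]^2 = s · (2s)^2 = 4s^3
4s^3 = 9.8×10⁻¹²  ⇒  s^3 = 2.5×10⁻¹²
s = (2.5×10⁻¹²)^(1/3) = 1.3×10⁻⁴ M

1.3×10⁻⁴ M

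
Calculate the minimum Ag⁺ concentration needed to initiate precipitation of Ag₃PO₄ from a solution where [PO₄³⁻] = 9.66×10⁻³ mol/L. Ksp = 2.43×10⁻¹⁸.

6.31×10⁻⁶ M

Each salt precipitates once Q = Ksp for that salt.
Ag₃PO₄(s) ⇌ 3 Ag⁺(aq) + PO₄³⁻(aq)
Ksp = [Ag⁺]^3[PO₄³⁻] = [Ag⁺]^3(9.66×10⁻³)
[Ag⁺]^3 = 2.43×10⁻¹⁸ / (9.66×10⁻³) = 2.52×10⁻¹⁶
[Ag⁺] = 6.31×10⁻⁶ mol/L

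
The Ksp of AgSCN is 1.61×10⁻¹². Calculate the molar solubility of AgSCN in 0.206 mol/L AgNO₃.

7.82×10⁻¹² M

AgSCN(s) ⇌ Ag⁺(aq) + SCN⁻(aq)
Let s be the solubility of AgSCN here. The common ion gives [Ag⁺] ≈ 0.206 mol/L, and [SCN⁻] = s.
Ksp = [Ag⁺][SCN⁻] = (0.206)s
s = 1.61×10⁻¹² / (0.206) = 7.82×10⁻¹²
s = 7.82×10⁻¹² mol/L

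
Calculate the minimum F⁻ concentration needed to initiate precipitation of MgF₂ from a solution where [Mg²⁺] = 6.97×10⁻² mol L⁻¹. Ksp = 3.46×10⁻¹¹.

A salt starts to precipitate once the ion product Q reaches its Ksp.
MgF₂(s) ⇌ Mg²⁺(aq) + 2 F⁻(aq)
Ksp = [Mg²⁺][F⁻]^2 = [F⁻]^2(6.97×10⁻²)
[F⁻]^2 = 3.46×10⁻¹¹ / (6.97×10⁻²) = 4.96×10⁻¹⁰
[F⁻] = 2.23×10⁻⁵ mol L⁻¹

2.23×10⁻⁵ M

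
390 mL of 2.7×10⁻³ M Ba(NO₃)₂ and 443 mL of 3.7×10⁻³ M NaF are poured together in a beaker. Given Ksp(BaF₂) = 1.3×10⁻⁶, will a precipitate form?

After mixing, V = 390 mL + 443 mL = 833 mL.
[Ba²⁺] = (2.7×10⁻³)(390)/833 = 1.3×10⁻³ M
[F⁻] = (3.7×10⁻³)(443)/833 = 2.0×10⁻³ M
Q = [Ba²⁺][F⁻]^2 = 4.9×10⁻⁹
Since Q (4.9×10⁻⁹) is less than Ksp (1.3×10⁻⁶), no BaF₂ precipitates.

No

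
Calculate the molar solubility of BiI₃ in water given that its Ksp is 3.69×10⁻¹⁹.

1.08×10⁻⁵ M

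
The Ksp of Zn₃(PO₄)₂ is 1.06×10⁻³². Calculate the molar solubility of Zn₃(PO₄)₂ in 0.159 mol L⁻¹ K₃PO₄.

Zn₃(PO₄)₂(s) ⇌ 3 Zn²⁺(aq) + 2 PO₄³⁻(aq)
PO₄³⁻ is already present at 0.159 mol L⁻¹. If s mol/L of Zn₃(PO₄)₂ dissolves, [Zn²⁺] = 3s while [PO₄³⁻] ≈ 0.159 mol L⁻¹.
Ksp = [Zn²⁺]^3[PO₄³⁻]^2 = (3s)^3(0.159)^2
(3s)^3 = 1.06×10⁻³² / (0.159)^2 = 4.19×10⁻³¹
s = 2.49×10⁻¹¹ mol L⁻¹

2.49×10⁻¹¹ M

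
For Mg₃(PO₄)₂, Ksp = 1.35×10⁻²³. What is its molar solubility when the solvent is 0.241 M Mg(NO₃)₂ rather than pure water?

1.55×10⁻¹¹ M

Mg₃(PO₄)₂(s) ⇌ 3 Mg²⁺(aq) + 2 PO₄³⁻(aq)
Mg²⁺ is already present at 0.241 M. If s mol/L of Mg₃(PO₄)₂ dissolves, [PO₄³⁻] = 2s while [Mg²⁺] ≈ 0.241 M.
Ksp = [Mg²⁺]^3[PO₄³⁻]^2 = (0.241)^3(2s)^2
(2s)^2 = 1.35×10⁻²³ / (0.241)^3 = 9.64×10⁻²²
s = 1.55×10⁻¹¹ M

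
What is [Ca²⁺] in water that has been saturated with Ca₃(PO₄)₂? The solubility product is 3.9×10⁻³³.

Ca₃(PO₄)₂(s) ⇌ 3 Ca²⁺(aq) + 2 PO₄³⁻(aq)
If s mol/L of Ca₃(PO₄)₂ dissolves, [Ca²⁺] = 3s and [PO₄³⁻] = 2s.
Ksp = [Ca²⁺]^3[PO₄³⁻]^2 = (3s)^3 · (2s)^2 = 108s^5 = 3.9×10⁻³³
s = 1.3×10⁻⁷ mol L⁻¹
[Ca²⁺] = 3s = 3.9×10⁻⁷ mol L⁻¹

3.9×10⁻⁷ M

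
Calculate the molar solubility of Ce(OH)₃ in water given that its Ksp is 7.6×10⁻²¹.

4.1×10⁻⁶ M

Ce(OH)₃(s) ⇌ Ce³⁺(aq) + 3 OH⁻(aq)
Call the molar solubility s, so that [Ce³⁺] = s and [OH⁻] = 3s.
Ksp = [Ce³⁺][OH⁻]^3 = s · (3s)^3 = 27s^4
27s^4 = 7.6×10⁻²¹  ⇒  s^4 = 2.8×10⁻²²
s = (2.8×10⁻²²)^(1/4) = 4.1×10⁻⁶ mol L⁻¹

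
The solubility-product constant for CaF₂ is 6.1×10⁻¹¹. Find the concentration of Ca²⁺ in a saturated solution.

2.5×10⁻⁴ M

CaF₂(s) ⇌ Ca²⁺(aq) + 2 F⁻(aq)
With molar solubility s: [Ca²⁺] = s, [F⁻] = 2s.
Ksp = [Ca²⁺][F⁻]^2 = s · (2s)^2 = 4s^3 = 6.1×10⁻¹¹
s = 2.5×10⁻⁴ M
[Ca²⁺] = s = 2.5×10⁻⁴ M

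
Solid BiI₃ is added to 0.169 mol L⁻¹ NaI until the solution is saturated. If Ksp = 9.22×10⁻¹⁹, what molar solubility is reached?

BiI₃(s) ⇌ Bi³⁺(aq) + 3 I⁻(aq)
The solution already contains I⁻ at 0.169 mol L⁻¹. Let s be the molar solubility of BiI₃.
[I⁻] ≈ 0.169 mol L⁻¹ (common ion dominates); [Bi³⁺] = s.
Ksp = [Bi³⁺][I⁻]^3 = s(0.169)^3
s = 9.22×10⁻¹⁹ / (0.169)^3 = 1.91×10⁻¹⁶
s = 1.91×10⁻¹⁶ mol L⁻¹

1.91×10⁻¹⁶ M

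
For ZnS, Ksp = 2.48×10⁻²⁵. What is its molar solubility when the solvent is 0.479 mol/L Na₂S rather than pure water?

5.18×10⁻²⁵ M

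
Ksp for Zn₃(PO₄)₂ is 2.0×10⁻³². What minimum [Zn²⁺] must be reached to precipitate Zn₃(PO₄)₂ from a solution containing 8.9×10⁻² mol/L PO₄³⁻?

Precipitation of each salt begins when its ion product equals Ksp.
Zn₃(PO₄)₂(s) ⇌ 3 Zn²⁺(aq) + 2 PO₄³⁻(aq)
Ksp = [Zn²⁺]^3[PO₄³⁻]^2 = [Zn²⁺]^3(8.9×10⁻²)^2
[Zn²⁺]^3 = 2.0×10⁻³² / (8.9×10⁻²)^2 = 2.5×10⁻³⁰
[Zn²⁺] = 1.4×10⁻¹⁰ mol/L

1.4×10⁻¹⁰ M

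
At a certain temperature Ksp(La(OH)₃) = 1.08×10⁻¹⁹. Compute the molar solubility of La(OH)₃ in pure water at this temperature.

La(OH)₃(s) ⇌ La³⁺(aq) + 3 OH⁻(aq)
If s mol/L of La(OH)₃ dissolves, [La³⁺] = s and [OH⁻] = 3s.
Ksp = [La³⁺][OH⁻]^3 = s · (3s)^3 = 27s^4
27s^4 = 1.08×10⁻¹⁹  ⇒  s^4 = 4.00×10⁻²¹
s = (4.00×10⁻²¹)^(1/4) = 7.95×10⁻⁶ mol/L

7.95×10⁻⁶ M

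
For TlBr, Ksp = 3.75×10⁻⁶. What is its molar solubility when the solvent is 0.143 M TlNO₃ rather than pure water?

2.62×10⁻⁵ M

TlBr(s) ⇌ Tl⁺(aq) + Br⁻(aq)
The solution already contains Tl⁺ at 0.143 M. Let s be the molar solubility of TlBr.
[Tl⁺] ≈ 0.143 M (common ion dominates); [Br⁻] = s.
Ksp = [Tl⁺][Br⁻] = (0.143)s
s = 3.75×10⁻⁶ / (0.143) = 2.62×10⁻⁵
s = 2.62×10⁻⁵ M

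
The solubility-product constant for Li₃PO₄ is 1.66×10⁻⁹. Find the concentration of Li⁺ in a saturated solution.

Li₃PO₄(s) ⇌ 3 Li⁺(aq) + PO₄³⁻(aq)
With molar solubility s: [Li⁺] = 3s, [PO₄³⁻] = s.
Ksp = [Li⁺]^3[PO₄³⁻] = (3s)^3 · s = 27s^4 = 1.66×10⁻⁹
s = 2.80×10⁻³ M
[Li⁺] = 3s = 8.40×10⁻³ M

8.40×10⁻³ M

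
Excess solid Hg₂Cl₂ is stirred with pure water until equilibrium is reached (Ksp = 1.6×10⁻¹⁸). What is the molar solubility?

7.4×10⁻⁷ M

Hg₂Cl₂(s) ⇌ Hg₂²⁺(aq) + 2 Cl⁻(aq)
With molar solubility s: [Hg₂²⁺] = s, [Cl⁻] = 2s.
Ksp = [Hg₂²⁺][Cl⁻]^2 = s · (2s)^2 = 4s^3
4s^3 = 1.6×10⁻¹⁸  ⇒  s^3 = 4.0×10⁻¹⁹
s = (4.0×10⁻¹⁹)^(1/3) = 7.4×10⁻⁷ mol L⁻¹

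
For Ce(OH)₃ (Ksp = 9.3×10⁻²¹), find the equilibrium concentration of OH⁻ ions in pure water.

1.3×10⁻⁵ M

Ce(OH)₃(s) ⇌ Ce³⁺(aq) + 3 OH⁻(aq)
If s mol/L of Ce(OH)₃ dissolves, [Ce³⁺] = s and [OH⁻] = 3s.
Ksp = [Ce³⁺][OH⁻]^3 = s · (3s)^3 = 27s^4 = 9.3×10⁻²¹
s = 4.3×10⁻⁶ mol/L
[OH⁻] = 3s = 1.3×10⁻⁵ mol/L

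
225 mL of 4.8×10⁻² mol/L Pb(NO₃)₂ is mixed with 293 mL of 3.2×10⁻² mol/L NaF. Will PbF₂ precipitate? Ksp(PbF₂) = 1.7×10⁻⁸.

Yes

The combined volume is 518 mL.
[Pb²⁺] = (4.8×10⁻²)(225)/518 = 2.1×10⁻² mol/L
[F⁻] = (3.2×10⁻²)(293)/518 = 1.8×10⁻² mol/L
Q = [Pb²⁺][F⁻]^2 = 6.8×10⁻⁶
Because Q > Ksp (6.8×10⁻⁶ vs 1.7×10⁻⁸), a precipitate of PbF₂ forms.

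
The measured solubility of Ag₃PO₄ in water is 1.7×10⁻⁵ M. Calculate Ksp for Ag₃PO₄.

Ksp = 2.3×10⁻¹⁸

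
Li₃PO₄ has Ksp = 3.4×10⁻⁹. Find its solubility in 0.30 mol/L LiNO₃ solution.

Li₃PO₄(s) ⇌ 3 Li⁺(aq) + PO₄³⁻(aq)
The solution already contains Li⁺ at 0.30 mol/L. Let s be the molar solubility of Li₃PO₄.
[Li⁺] ≈ 0.30 mol/L (common ion dominates); [PO₄³⁻] = s.
Ksp = [Li⁺]^3[PO₄³⁻] = (0.30)^3s
s = 3.4×10⁻⁹ / (0.30)^3 = 1.3×10⁻⁷
s = 1.3×10⁻⁷ mol/L

1.3×10⁻⁷ M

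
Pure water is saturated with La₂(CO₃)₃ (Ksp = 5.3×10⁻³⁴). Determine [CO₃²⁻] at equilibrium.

La₂(CO₃)₃(s) ⇌ 2 La³⁺(aq) + 3 CO₃²⁻(aq)
For each mole of La₂(CO₃)₃ that dissolves per liter, [La³⁺] = 2s and [CO₃²⁻] = 3s; let s denote this solubility.
Ksp = [La³⁺]^2[CO₃²⁻]^3 = (2s)^2 · (3s)^3 = 108s^5 = 5.3×10⁻³⁴
s = 8.7×10⁻⁸ mol/L
[CO₃²⁻] = 3s = 2.6×10⁻⁷ mol/L

2.6×10⁻⁷ M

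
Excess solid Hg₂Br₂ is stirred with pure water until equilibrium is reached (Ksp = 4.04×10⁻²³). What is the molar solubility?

2.16×10⁻⁸ M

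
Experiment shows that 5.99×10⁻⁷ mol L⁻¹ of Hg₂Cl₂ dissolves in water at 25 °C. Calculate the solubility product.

Hg₂Cl₂(s) ⇌ Hg₂²⁺(aq) + 2 Cl⁻(aq)
For each mole of Hg₂Cl₂ that dissolves per liter, [Hg₂²⁺] = s and [Cl⁻] = 2s; let s denote this solubility.
Ksp = [Hg₂²⁺][Cl⁻]^2 = s · (2s)^2 = 4s^3
Ksp = 4 × (5.99×10⁻⁷)^3 = 8.60×10⁻¹⁹

Ksp = 8.60×10⁻¹⁹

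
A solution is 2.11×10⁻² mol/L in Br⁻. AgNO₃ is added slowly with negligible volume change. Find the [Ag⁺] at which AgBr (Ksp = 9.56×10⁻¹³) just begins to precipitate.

Precipitation of each salt begins when its ion product equals Ksp.
AgBr(s) ⇌ Ag⁺(aq) + Br⁻(aq)
Ksp = [Ag⁺][Br⁻] = [Ag⁺](2.11×10⁻²)
[Ag⁺] = 9.56×10⁻¹³ / (2.11×10⁻²) = 4.53×10⁻¹¹
[Ag⁺] = 4.53×10⁻¹¹ mol/L

4.53×10⁻¹¹ M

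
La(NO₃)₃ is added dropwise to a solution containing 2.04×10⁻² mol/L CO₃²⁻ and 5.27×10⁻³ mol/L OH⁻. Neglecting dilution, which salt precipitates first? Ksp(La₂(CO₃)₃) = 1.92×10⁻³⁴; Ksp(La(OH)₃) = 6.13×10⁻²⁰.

The threshold for precipitation is Q = Ksp.
For La₂(CO₃)₃: [La³⁺] = (Ksp/[CO₃²⁻]^3)^(1/2) = 4.76×10⁻¹⁵ mol/L
For La(OH)₃: [La³⁺] = (Ksp/[OH⁻]^3) = 4.19×10⁻¹³ mol/L
Since La₂(CO₃)₃ needs less La³⁺ to reach saturation, it precipitates first.

La₂(CO₃)₃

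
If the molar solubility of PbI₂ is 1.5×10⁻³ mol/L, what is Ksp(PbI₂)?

PbI₂(s) ⇌ Pb²⁺(aq) + 2 I⁻(aq)
If s mol/L of PbI₂ dissolves, [Pb²⁺] = s and [I⁻] = 2s.
Ksp = [Pb²⁺][I⁻]^2 = s · (2s)^2 = 4s^3
Ksp = 4 × (1.5×10⁻³)^3 = 1.4×10⁻⁸

Ksp = 1.4×10⁻⁸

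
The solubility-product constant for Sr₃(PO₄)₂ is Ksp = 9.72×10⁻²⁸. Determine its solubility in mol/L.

Sr₃(PO₄)₂(s) ⇌ 3 Sr²⁺(aq) + 2 PO₄³⁻(aq)
Let s be the molar solubility. Then [Sr²⁺] = 3s and [PO₄³⁻] = 2s.
Ksp = [Sr²⁺]^3[PO₄³⁻]^2 = (3s)^3 · (2s)^2 = 108s^5
108s^5 = 9.72×10⁻²⁸  ⇒  s^5 = 9.00×10⁻³⁰
s = (9.00×10⁻³⁰)^(1/5) = 1.55×10⁻⁶ mol L⁻¹

1.55×10⁻⁶ M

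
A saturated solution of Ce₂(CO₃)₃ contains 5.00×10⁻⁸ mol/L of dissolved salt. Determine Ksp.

Ce₂(CO₃)₃(s) ⇌ 2 Ce³⁺(aq) + 3 CO₃²⁻(aq)
With molar solubility s: [Ce³⁺] = 2s, [CO₃²⁻] = 3s.
Ksp = [Ce³⁺]^2[CO₃²⁻]^3 = (2s)^2 · (3s)^3 = 108s^5
Ksp = 108 × (5.00×10⁻⁸)^5 = 3.38×10⁻³⁵

Ksp = 3.38×10⁻³⁵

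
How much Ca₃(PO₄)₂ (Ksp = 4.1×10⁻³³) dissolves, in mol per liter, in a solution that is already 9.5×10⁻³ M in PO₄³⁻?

1.2×10⁻¹⁰ M

Ca₃(PO₄)₂(s) ⇌ 3 Ca²⁺(aq) + 2 PO₄³⁻(aq)
With PO₄³⁻ already at 9.5×10⁻³ M and s small, take [PO₄³⁻] ≈ 9.5×10⁻³ M and [Ca²⁺] = 3s.
Ksp = [Ca²⁺]^3[PO₄³⁻]^2 = (3s)^3(9.5×10⁻³)^2
(3s)^3 = 4.1×10⁻³³ / (9.5×10⁻³)^2 = 4.5×10⁻²⁹
s = 1.2×10⁻¹⁰ M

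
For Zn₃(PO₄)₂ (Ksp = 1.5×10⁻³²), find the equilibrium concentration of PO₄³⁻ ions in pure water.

Zn₃(PO₄)₂(s) ⇌ 3 Zn²⁺(aq) + 2 PO₄³⁻(aq)
Call the molar solubility s, so that [Zn²⁺] = 3s and [PO₄³⁻] = 2s.
Ksp = [Zn²⁺]^3[PO₄³⁻]^2 = (3s)^3 · (2s)^2 = 108s^5 = 1.5×10⁻³²
s = 1.7×10⁻⁷ mol/L
[PO₄³⁻] = 2s = 3.4×10⁻⁷ mol/L

3.4×10⁻⁷ M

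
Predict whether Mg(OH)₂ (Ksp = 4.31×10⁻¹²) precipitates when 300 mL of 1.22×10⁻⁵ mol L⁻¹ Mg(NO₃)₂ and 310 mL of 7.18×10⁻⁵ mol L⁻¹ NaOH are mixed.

The combined volume is 610 mL.
[Mg²⁺] = (1.22×10⁻⁵)(300)/610 = 6.00×10⁻⁶ mol L⁻¹
[OH⁻] = (7.18×10⁻⁵)(310)/610 = 3.65×10⁻⁵ mol L⁻¹
Q = [Mg²⁺][OH⁻]^2 = 7.99×10⁻¹⁵
Q < Ksp (7.99×10⁻¹⁵ vs 4.31×10⁻¹²); the solution remains unsaturated and no precipitate forms.

No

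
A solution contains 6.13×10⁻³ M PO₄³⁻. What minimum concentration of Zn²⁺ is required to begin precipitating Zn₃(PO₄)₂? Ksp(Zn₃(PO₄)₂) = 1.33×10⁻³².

The threshold for precipitation is Q = Ksp.
Zn₃(PO₄)₂(s) ⇌ 3 Zn²⁺(aq) + 2 PO₄³⁻(aq)
Ksp = [Zn²⁺]^3[PO₄³⁻]^2 = [Zn²⁺]^3(6.13×10⁻³)^2
[Zn²⁺]^3 = 1.33×10⁻³² / (6.13×10⁻³)^2 = 3.54×10⁻²⁸
[Zn²⁺] = 7.07×10⁻¹⁰ M

7.07×10⁻¹⁰ M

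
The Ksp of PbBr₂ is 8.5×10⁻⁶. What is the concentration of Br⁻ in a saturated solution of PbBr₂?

2.6×10⁻² M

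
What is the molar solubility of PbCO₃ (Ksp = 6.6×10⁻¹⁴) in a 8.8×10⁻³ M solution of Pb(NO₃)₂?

7.5×10⁻¹² M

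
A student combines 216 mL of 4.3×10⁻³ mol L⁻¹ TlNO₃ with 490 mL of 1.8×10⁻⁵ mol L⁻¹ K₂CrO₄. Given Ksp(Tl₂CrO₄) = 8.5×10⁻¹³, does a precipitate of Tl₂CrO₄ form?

Yes

Total volume after mixing = 216 + 490 = 706 mL.
[Tl⁺] = (4.3×10⁻³)(216)/706 = 1.3×10⁻³ mol L⁻¹
[CrO₄²⁻] = (1.8×10⁻⁵)(490)/706 = 1.2×10⁻⁵ mol L⁻¹
Q = [Tl⁺]^2[CrO₄²⁻] = 2.2×10⁻¹¹
Because Q > Ksp (2.2×10⁻¹¹ vs 8.5×10⁻¹³), a precipitate of Tl₂CrO₄ forms.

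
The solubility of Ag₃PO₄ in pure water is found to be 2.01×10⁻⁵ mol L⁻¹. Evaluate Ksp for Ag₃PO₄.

Ag₃PO₄(s) ⇌ 3 Ag⁺(aq) + PO₄³⁻(aq)
Call the molar solubility s, so that [Ag⁺] = 3s and [PO₄³⁻] = s.
Ksp = [Ag⁺]^3[PO₄³⁻] = (3s)^3 · s = 27s^4
Ksp = 27 × (2.01×10⁻⁵)^4 = 4.41×10⁻¹⁸

Ksp = 4.41×10⁻¹⁸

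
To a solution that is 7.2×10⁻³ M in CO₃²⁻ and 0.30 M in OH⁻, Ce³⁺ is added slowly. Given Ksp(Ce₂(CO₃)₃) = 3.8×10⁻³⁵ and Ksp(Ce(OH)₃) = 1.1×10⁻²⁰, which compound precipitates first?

Ce(OH)₃

Precipitation begins when Q = Ksp.
For Ce₂(CO₃)₃: [Ce³⁺] = (Ksp/[CO₃²⁻]^3)^(1/2) = 1.0×10⁻¹⁴ M
For Ce(OH)₃: [Ce³⁺] = (Ksp/[OH⁻]^3) = 4.1×10⁻¹⁹ M
The smaller threshold [Ce³⁺] is reached first, so Ce(OH)₃ precipitates first.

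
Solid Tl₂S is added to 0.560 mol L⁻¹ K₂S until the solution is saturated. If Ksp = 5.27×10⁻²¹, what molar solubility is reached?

4.85×10⁻¹¹ M

Tl₂S(s) ⇌ 2 Tl⁺(aq) + S²⁻(aq)
Let s be the solubility of Tl₂S here. The common ion gives [S²⁻] ≈ 0.560 mol L⁻¹, and [Tl⁺] = 2s.
Ksp = [Tl⁺]^2[S²⁻] = (2s)^2(0.560)
(2s)^2 = 5.27×10⁻²¹ / (0.560) = 9.41×10⁻²¹
s = 4.85×10⁻¹¹ mol L⁻¹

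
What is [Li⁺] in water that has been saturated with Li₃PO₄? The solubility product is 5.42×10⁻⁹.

1.13×10⁻² M

Li₃PO₄(s) ⇌ 3 Li⁺(aq) + PO₄³⁻(aq)
With molar solubility s: [Li⁺] = 3s, [PO₄³⁻] = s.
Ksp = [Li⁺]^3[PO₄³⁻] = (3s)^3 · s = 27s^4 = 5.42×10⁻⁹
s = 3.76×10⁻³ mol L⁻¹
[Li⁺] = 3s = 1.13×10⁻² mol L⁻¹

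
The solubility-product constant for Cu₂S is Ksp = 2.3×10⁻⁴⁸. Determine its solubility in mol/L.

8.3×10⁻¹⁷ M

Cu₂S(s) ⇌ 2 Cu⁺(aq) + S²⁻(aq)
Call the molar solubility s, so that [Cu⁺] = 2s and [S²⁻] = s.
Ksp = [Cu⁺]^2[S²⁻] = (2s)^2 · s = 4s^3
4s^3 = 2.3×10⁻⁴⁸  ⇒  s^3 = 5.8×10⁻⁴⁹
s = (5.8×10⁻⁴⁹)^(1/3) = 8.3×10⁻¹⁷ M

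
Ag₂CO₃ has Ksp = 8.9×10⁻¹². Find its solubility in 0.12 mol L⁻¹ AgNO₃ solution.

Ag₂CO₃(s) ⇌ 2 Ag⁺(aq) + CO₃²⁻(aq)
Ag⁺ is already present at 0.12 mol L⁻¹. If s mol/L of Ag₂CO₃ dissolves, [CO₃²⁻] = s while [Ag⁺] ≈ 0.12 mol L⁻¹.
Ksp = [Ag⁺]^2[CO₃²⁻] = (0.12)^2s
s = 8.9×10⁻¹² / (0.12)^2 = 6.2×10⁻¹⁰
s = 6.2×10⁻¹⁰ mol L⁻¹

6.2×10⁻¹⁰ M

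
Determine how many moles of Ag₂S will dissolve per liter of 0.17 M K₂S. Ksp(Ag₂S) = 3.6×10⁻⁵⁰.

Ag₂S(s) ⇌ 2 Ag⁺(aq) + S²⁻(aq)
The solution already contains S²⁻ at 0.17 M. Let s be the molar solubility of Ag₂S.
[S²⁻] ≈ 0.17 M (common ion dominates); [Ag⁺] = 2s.
Ksp = [Ag⁺]^2[S²⁻] = (2s)^2(0.17)
(2s)^2 = 3.6×10⁻⁵⁰ / (0.17) = 2.1×10⁻⁴⁹
s = 2.3×10⁻²⁵ M

2.3×10⁻²⁵ M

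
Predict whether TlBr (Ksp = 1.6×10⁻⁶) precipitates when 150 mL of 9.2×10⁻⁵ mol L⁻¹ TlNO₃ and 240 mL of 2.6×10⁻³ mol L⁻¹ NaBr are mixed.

No

After mixing, V = 150 mL + 240 mL = 390 mL.
[Tl⁺] = (9.2×10⁻⁵)(150)/390 = 3.5×10⁻⁵ mol L⁻¹
[Br⁻] = (2.6×10⁻³)(240)/390 = 1.6×10⁻³ mol L⁻¹
Q = [Tl⁺][Br⁻] = 5.7×10⁻⁸
Q = 5.7×10⁻⁸ < Ksp = 1.6×10⁻⁶, so the solution is unsaturated and no precipitate forms.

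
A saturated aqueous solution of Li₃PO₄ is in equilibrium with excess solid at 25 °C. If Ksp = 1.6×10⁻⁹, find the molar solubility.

2.8×10⁻³ M

Li₃PO₄(s) ⇌ 3 Li⁺(aq) + PO₄³⁻(aq)
Call the molar solubility s, so that [Li⁺] = 3s and [PO₄³⁻] = s.
Ksp = [Li⁺]^3[PO₄³⁻] = (3s)^3 · s = 27s^4
27s^4 = 1.6×10⁻⁹  ⇒  s^4 = 5.9×10⁻¹¹
s = 2.8×10⁻³ M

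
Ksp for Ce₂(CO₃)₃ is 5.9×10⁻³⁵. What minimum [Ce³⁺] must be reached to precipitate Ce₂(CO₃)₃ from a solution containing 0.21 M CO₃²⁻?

Precipitation of each salt begins when its ion product equals Ksp.
Ce₂(CO₃)₃(s) ⇌ 2 Ce³⁺(aq) + 3 CO₃²⁻(aq)
Ksp = [Ce³⁺]^2[CO₃²⁻]^3 = [Ce³⁺]^2(0.21)^3
[Ce³⁺]^2 = 5.9×10⁻³⁵ / (0.21)^3 = 6.4×10⁻³³
[Ce³⁺] = 8.0×10⁻¹⁷ M

8.0×10⁻¹⁷ M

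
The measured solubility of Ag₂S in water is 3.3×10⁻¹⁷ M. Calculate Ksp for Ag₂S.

Ksp = 1.4×10⁻⁴⁹

Ag₂S(s) ⇌ 2 Ag⁺(aq) + S²⁻(aq)
If s mol/L of Ag₂S dissolves, [Ag⁺] = 2s and [S²⁻] = s.
Ksp = [Ag⁺]^2[S²⁻] = (2s)^2 · s = 4s^3
Ksp = 4 × (3.3×10⁻¹⁷)^3 = 1.4×10⁻⁴⁹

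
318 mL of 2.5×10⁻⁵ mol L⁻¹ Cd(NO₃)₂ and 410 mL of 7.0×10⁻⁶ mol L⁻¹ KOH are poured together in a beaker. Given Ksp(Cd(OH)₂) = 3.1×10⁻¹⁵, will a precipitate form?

After mixing, V = 318 mL + 410 mL = 728 mL.
[Cd²⁺] = (2.5×10⁻⁵)(318)/728 = 1.1×10⁻⁵ mol L⁻¹
[OH⁻] = (7.0×10⁻⁶)(410)/728 = 3.9×10⁻⁶ mol L⁻¹
Q = [Cd²⁺][OH⁻]^2 = 1.7×10⁻¹⁶
Q < Ksp (1.7×10⁻¹⁶ vs 3.1×10⁻¹⁵); the solution remains unsaturated and no precipitate forms.

No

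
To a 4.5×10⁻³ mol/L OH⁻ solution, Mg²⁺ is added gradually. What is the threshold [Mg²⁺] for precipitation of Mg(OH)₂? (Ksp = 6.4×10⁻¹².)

3.2×10⁻⁷ M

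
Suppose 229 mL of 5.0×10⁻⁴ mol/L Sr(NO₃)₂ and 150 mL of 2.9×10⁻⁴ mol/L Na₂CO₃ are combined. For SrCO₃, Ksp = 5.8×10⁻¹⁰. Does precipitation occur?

Yes

Total volume after mixing = 229 + 150 = 379 mL.
[Sr²⁺] = (5.0×10⁻⁴)(229)/379 = 3.0×10⁻⁴ mol/L
[CO₃²⁻] = (2.9×10⁻⁴)(150)/379 = 1.1×10⁻⁴ mol/L
Q = [Sr²⁺][CO₃²⁻] = 3.5×10⁻⁸
Since Q (3.5×10⁻⁸) exceeds Ksp (5.8×10⁻¹⁰), SrCO₃ will precipitate.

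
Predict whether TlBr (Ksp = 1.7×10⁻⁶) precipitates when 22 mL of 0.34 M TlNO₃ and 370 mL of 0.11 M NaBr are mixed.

Yes

After mixing, V = 22 mL + 370 mL = 392 mL.
[Tl⁺] = (0.34)(22)/392 = 1.9×10⁻² M
[Br⁻] = (0.11)(370)/392 = 0.10 M
Q = [Tl⁺][Br⁻] = 2.0×10⁻³
Since Q (2.0×10⁻³) exceeds Ksp (1.7×10⁻⁶), TlBr will precipitate.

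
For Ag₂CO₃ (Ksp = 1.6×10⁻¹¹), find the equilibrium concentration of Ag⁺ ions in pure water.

3.2×10⁻⁴ M

Ag₂CO₃(s) ⇌ 2 Ag⁺(aq) + CO₃²⁻(aq)
Let s be the molar solubility. Then [Ag⁺] = 2s and [CO₃²⁻] = s.
Ksp = [Ag⁺]^2[CO₃²⁻] = (2s)^2 · s = 4s^3 = 1.6×10⁻¹¹
s = 1.6×10⁻⁴ M
[Ag⁺] = 2s = 3.2×10⁻⁴ M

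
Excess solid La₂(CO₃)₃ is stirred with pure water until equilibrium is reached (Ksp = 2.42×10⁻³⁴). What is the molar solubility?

7.41×10⁻⁸ M

La₂(CO₃)₃(s) ⇌ 2 La³⁺(aq) + 3 CO₃²⁻(aq)
Let s be the molar solubility. Then [La³⁺] = 2s and [CO₃²⁻] = 3s.
Ksp = [La³⁺]^2[CO₃²⁻]^3 = (2s)^2 · (3s)^3 = 108s^5
108s^5 = 2.42×10⁻³⁴  ⇒  s^5 = 2.24×10⁻³⁶
s = 7.41×10⁻⁸ mol L⁻¹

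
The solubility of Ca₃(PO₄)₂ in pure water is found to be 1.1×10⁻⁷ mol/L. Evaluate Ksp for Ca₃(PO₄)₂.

Ksp = 1.7×10⁻³³

Ca₃(PO₄)₂(s) ⇌ 3 Ca²⁺(aq) + 2 PO₄³⁻(aq)
With molar solubility s: [Ca²⁺] = 3s, [PO₄³⁻] = 2s.
Ksp = [Ca²⁺]^3[PO₄³⁻]^2 = (3s)^3 · (2s)^2 = 108s^5
Ksp = 108 × (1.1×10⁻⁷)^5 = 1.7×10⁻³³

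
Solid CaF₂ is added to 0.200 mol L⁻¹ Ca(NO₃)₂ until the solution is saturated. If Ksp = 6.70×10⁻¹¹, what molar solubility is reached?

9.15×10⁻⁶ M

CaF₂(s) ⇌ Ca²⁺(aq) + 2 F⁻(aq)
With Ca²⁺ already at 0.200 mol L⁻¹ and s small, take [Ca²⁺] ≈ 0.200 mol L⁻¹ and [F⁻] = 2s.
Ksp = [Ca²⁺][F⁻]^2 = (0.200)(2s)^2
(2s)^2 = 6.70×10⁻¹¹ / (0.200) = 3.35×10⁻¹⁰
s = 9.15×10⁻⁶ mol L⁻¹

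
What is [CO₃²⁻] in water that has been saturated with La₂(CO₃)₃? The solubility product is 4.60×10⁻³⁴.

La₂(CO₃)₃(s) ⇌ 2 La³⁺(aq) + 3 CO₃²⁻(aq)
If s mol/L of La₂(CO₃)₃ dissolves, [La³⁺] = 2s and [CO₃²⁻] = 3s.
Ksp = [La³⁺]^2[CO₃²⁻]^3 = (2s)^2 · (3s)^3 = 108s^5 = 4.60×10⁻³⁴
s = 8.43×10⁻⁸ mol/L
[CO₃²⁻] = 3s = 2.53×10⁻⁷ mol/L

2.53×10⁻⁷ M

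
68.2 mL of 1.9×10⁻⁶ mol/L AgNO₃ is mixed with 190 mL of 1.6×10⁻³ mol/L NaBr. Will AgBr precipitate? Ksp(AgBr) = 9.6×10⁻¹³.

The combined volume is 258.2 mL.
[Ag⁺] = (1.9×10⁻⁶)(68.2)/258.2 = 5.0×10⁻⁷ mol/L
[Br⁻] = (1.6×10⁻³)(190)/258.2 = 1.2×10⁻³ mol/L
Q = [Ag⁺][Br⁻] = 5.9×10⁻¹⁰
Because Q > Ksp (5.9×10⁻¹⁰ vs 9.6×10⁻¹³), a precipitate of AgBr forms.

Yes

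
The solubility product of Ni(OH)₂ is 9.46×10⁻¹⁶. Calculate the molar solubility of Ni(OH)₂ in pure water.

Ni(OH)₂(s) ⇌ Ni²⁺(aq) + 2 OH⁻(aq)
For each mole of Ni(OH)₂ that dissolves per liter, [Ni²⁺] = s and [OH⁻] = 2s; let s denote this solubility.
Ksp = [Ni²⁺][OH⁻]^2 = s · (2s)^2 = 4s^3
4s^3 = 9.46×10⁻¹⁶  ⇒  s^3 = 2.37×10⁻¹⁶
Taking the 3rd root, s = 6.18×10⁻⁶ mol/L.

6.18×10⁻⁶ M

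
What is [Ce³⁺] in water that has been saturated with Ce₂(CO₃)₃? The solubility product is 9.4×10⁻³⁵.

Ce₂(CO₃)₃(s) ⇌ 2 Ce³⁺(aq) + 3 CO₃²⁻(aq)
Call the molar solubility s, so that [Ce³⁺] = 2s and [CO₃²⁻] = 3s.
Ksp = [Ce³⁺]^2[CO₃²⁻]^3 = (2s)^2 · (3s)^3 = 108s^5 = 9.4×10⁻³⁵
s = 6.1×10⁻⁸ M
[Ce³⁺] = 2s = 1.2×10⁻⁷ M

1.2×10⁻⁷ M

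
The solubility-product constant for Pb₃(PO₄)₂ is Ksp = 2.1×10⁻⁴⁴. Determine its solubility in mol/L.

7.2×10⁻¹⁰ M

Pb₃(PO₄)₂(s) ⇌ 3 Pb²⁺(aq) + 2 PO₄³⁻(aq)
If s mol/L of Pb₃(PO₄)₂ dissolves, [Pb²⁺] = 3s and [PO₄³⁻] = 2s.
Ksp = [Pb²⁺]^3[PO₄³⁻]^2 = (3s)^3 · (2s)^2 = 108s^5
108s^5 = 2.1×10⁻⁴⁴  ⇒  s^5 = 1.9×10⁻⁴⁶
Taking the 5th root, s = 7.2×10⁻¹⁰ M.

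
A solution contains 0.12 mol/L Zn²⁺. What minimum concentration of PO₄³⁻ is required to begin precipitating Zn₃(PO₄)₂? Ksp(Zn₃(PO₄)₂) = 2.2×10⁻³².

3.6×10⁻¹⁵ M

Precipitation of each salt begins when its ion product equals Ksp.
Zn₃(PO₄)₂(s) ⇌ 3 Zn²⁺(aq) + 2 PO₄³⁻(aq)
Ksp = [Zn²⁺]^3[PO₄³⁻]^2 = [PO₄³⁻]^2(0.12)^3
[PO₄³⁻]^2 = 2.2×10⁻³² / (0.12)^3 = 1.3×10⁻²⁹
[PO₄³⁻] = 3.6×10⁻¹⁵ mol/L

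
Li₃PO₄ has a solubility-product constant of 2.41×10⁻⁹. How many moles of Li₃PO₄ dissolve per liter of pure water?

3.07×10⁻³ M

Li₃PO₄(s) ⇌ 3 Li⁺(aq) + PO₄³⁻(aq)
For each mole of Li₃PO₄ that dissolves per liter, [Li⁺] = 3s and [PO₄³⁻] = s; let s denote this solubility.
Ksp = [Li⁺]^3[PO₄³⁻] = (3s)^3 · s = 27s^4
27s^4 = 2.41×10⁻⁹  ⇒  s^4 = 8.93×10⁻¹¹
s = 3.07×10⁻³ M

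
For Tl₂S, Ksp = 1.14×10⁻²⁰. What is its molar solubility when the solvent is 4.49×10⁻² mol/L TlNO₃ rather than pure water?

Tl₂S(s) ⇌ 2 Tl⁺(aq) + S²⁻(aq)
With Tl⁺ already at 4.49×10⁻² mol/L and s small, take [Tl⁺] ≈ 4.49×10⁻² mol/L and [S²⁻] = s.
Ksp = [Tl⁺]^2[S²⁻] = (4.49×10⁻²)^2s
s = 1.14×10⁻²⁰ / (4.49×10⁻²)^2 = 5.65×10⁻¹⁸
s = 5.65×10⁻¹⁸ mol/L

5.65×10⁻¹⁸ M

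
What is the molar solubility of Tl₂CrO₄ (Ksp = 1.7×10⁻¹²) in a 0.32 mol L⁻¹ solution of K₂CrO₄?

Tl₂CrO₄(s) ⇌ 2 Tl⁺(aq) + CrO₄²⁻(aq)
With CrO₄²⁻ already at 0.32 mol L⁻¹ and s small, take [CrO₄²⁻] ≈ 0.32 mol L⁻¹ and [Tl⁺] = 2s.
Ksp = [Tl⁺]^2[CrO₄²⁻] = (2s)^2(0.32)
(2s)^2 = 1.7×10⁻¹² / (0.32) = 5.3×10⁻¹²
s = 1.2×10⁻⁶ mol L⁻¹

1.2×10⁻⁶ M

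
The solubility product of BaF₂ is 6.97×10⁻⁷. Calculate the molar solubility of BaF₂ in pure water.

BaF₂(s) ⇌ Ba²⁺(aq) + 2 F⁻(aq)
With molar solubility s: [Ba²⁺] = s, [F⁻] = 2s.
Ksp = [Ba²⁺][F⁻]^2 = s · (2s)^2 = 4s^3
4s^3 = 6.97×10⁻⁷  ⇒  s^3 = 1.74×10⁻⁷
s = (1.74×10⁻⁷)^(1/3) = 5.59×10⁻³ M

5.59×10⁻³ M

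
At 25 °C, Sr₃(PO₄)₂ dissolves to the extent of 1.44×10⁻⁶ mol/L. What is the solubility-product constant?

Ksp = 6.69×10⁻²⁸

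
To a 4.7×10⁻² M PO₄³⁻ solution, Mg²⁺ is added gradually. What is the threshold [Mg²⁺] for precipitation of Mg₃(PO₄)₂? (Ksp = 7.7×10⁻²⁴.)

The threshold for precipitation is Q = Ksp.
Mg₃(PO₄)₂(s) ⇌ 3 Mg²⁺(aq) + 2 PO₄³⁻(aq)
Ksp = [Mg²⁺]^3[PO₄³⁻]^2 = [Mg²⁺]^3(4.7×10⁻²)^2
[Mg²⁺]^3 = 7.7×10⁻²⁴ / (4.7×10⁻²)^2 = 3.5×10⁻²¹
[Mg²⁺] = 1.5×10⁻⁷ M

1.5×10⁻⁷ M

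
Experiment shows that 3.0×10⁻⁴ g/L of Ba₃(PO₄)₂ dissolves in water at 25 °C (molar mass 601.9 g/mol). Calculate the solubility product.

s = (3.0×10⁻⁴ g L⁻¹)/(601.9 g mol⁻¹) = 4.984×10⁻⁷ M
Ba₃(PO₄)₂(s) ⇌ 3 Ba²⁺(aq) + 2 PO₄³⁻(aq)
With molar solubility s: [Ba²⁺] = 3s, [PO₄³⁻] = 2s.
Ksp = [Ba²⁺]^3[PO₄³⁻]^2 = (3s)^3 · (2s)^2 = 108s^5
Ksp = 108 × (4.984×10⁻⁷)^5 = 3.3×10⁻³⁰

Ksp = 3.3×10⁻³⁰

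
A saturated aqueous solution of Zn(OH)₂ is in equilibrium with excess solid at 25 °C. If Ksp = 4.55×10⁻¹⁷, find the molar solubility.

Zn(OH)₂(s) ⇌ Zn²⁺(aq) + 2 OH⁻(aq)
If s mol/L of Zn(OH)₂ dissolves, [Zn²⁺] = s and [OH⁻] = 2s.
Ksp = [Zn²⁺][OH⁻]^2 = s · (2s)^2 = 4s^3
4s^3 = 4.55×10⁻¹⁷  ⇒  s^3 = 1.14×10⁻¹⁷
s = (1.14×10⁻¹⁷)^(1/3) = 2.25×10⁻⁶ mol/L

2.25×10⁻⁶ M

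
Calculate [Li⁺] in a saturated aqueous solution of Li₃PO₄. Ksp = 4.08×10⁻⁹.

1.05×10⁻² M

Li₃PO₄(s) ⇌ 3 Li⁺(aq) + PO₄³⁻(aq)
For each mole of Li₃PO₄ that dissolves per liter, [Li⁺] = 3s and [PO₄³⁻] = s; let s denote this solubility.
Ksp = [Li⁺]^3[PO₄³⁻] = (3s)^3 · s = 27s^4 = 4.08×10⁻⁹
s = 3.51×10⁻³ mol/L
[Li⁺] = 3s = 1.05×10⁻² mol/L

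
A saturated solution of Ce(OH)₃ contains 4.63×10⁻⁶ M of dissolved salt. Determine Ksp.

Ce(OH)₃(s) ⇌ Ce³⁺(aq) + 3 OH⁻(aq)
If s mol/L of Ce(OH)₃ dissolves, [Ce³⁺] = s and [OH⁻] = 3s.
Ksp = [Ce³⁺][OH⁻]^3 = s · (3s)^3 = 27s^4
Ksp = 27 × (4.63×10⁻⁶)^4 = 1.24×10⁻²⁰

Ksp = 1.24×10⁻²⁰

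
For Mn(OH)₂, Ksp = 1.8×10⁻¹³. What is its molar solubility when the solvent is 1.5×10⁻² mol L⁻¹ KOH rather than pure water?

8.0×10⁻¹⁰ M

Mn(OH)₂(s) ⇌ Mn²⁺(aq) + 2 OH⁻(aq)
With OH⁻ already at 1.5×10⁻² mol L⁻¹ and s small, take [OH⁻] ≈ 1.5×10⁻² mol L⁻¹ and [Mn²⁺] = s.
Ksp = [Mn²⁺][OH⁻]^2 = s(1.5×10⁻²)^2
s = 1.8×10⁻¹³ / (1.5×10⁻²)^2 = 8.0×10⁻¹⁰
s = 8.0×10⁻¹⁰ mol L⁻¹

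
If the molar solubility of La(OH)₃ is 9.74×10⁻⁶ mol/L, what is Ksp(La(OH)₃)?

La(OH)₃(s) ⇌ La³⁺(aq) + 3 OH⁻(aq)
With molar solubility s: [La³⁺] = s, [OH⁻] = 3s.
Ksp = [La³⁺][OH⁻]^3 = s · (3s)^3 = 27s^4
Ksp = 27 × (9.74×10⁻⁶)^4 = 2.43×10⁻¹⁹

Ksp = 2.43×10⁻¹⁹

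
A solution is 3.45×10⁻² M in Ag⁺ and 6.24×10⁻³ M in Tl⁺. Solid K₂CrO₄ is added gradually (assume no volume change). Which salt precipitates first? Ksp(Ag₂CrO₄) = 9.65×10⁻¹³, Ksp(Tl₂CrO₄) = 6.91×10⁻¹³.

Each salt precipitates once Q = Ksp for that salt.
For Ag₂CrO₄: [CrO₄²⁻] = (Ksp/[Ag⁺]^2) = 8.11×10⁻¹⁰ M
For Tl₂CrO₄: [CrO₄²⁻] = (Ksp/[Tl⁺]^2) = 1.77×10⁻⁸ M
Ag₂CrO₄ requires the lower [CrO₄²⁻], so it precipitates first.

Ag₂CrO₄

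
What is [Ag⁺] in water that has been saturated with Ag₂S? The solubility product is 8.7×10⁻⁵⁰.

5.6×10⁻¹⁷ M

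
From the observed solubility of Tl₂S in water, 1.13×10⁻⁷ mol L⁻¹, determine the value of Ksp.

Ksp = 5.77×10⁻²¹

Tl₂S(s) ⇌ 2 Tl⁺(aq) + S²⁻(aq)
If s mol/L of Tl₂S dissolves, [Tl⁺] = 2s and [S²⁻] = s.
Ksp = [Tl⁺]^2[S²⁻] = (2s)^2 · s = 4s^3
Ksp = 4 × (1.13×10⁻⁷)^3 = 5.77×10⁻²¹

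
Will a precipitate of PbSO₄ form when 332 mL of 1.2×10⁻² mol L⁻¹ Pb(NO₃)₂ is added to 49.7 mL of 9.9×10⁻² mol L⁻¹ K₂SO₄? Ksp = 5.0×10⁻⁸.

The combined volume is 381.7 mL.
[Pb²⁺] = (1.2×10⁻²)(332)/381.7 = 1.0×10⁻² mol L⁻¹
[SO₄²⁻] = (9.9×10⁻²)(49.7)/381.7 = 1.3×10⁻² mol L⁻¹
Q = [Pb²⁺][SO₄²⁻] = 1.3×10⁻⁴
Q = 1.3×10⁻⁴ > Ksp = 5.0×10⁻⁸, so the solution is supersaturated and PbSO₄ precipitates.

Yes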